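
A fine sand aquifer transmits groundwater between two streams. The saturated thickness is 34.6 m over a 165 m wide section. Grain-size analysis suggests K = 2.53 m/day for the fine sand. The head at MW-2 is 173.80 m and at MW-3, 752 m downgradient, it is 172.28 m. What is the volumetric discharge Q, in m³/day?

29.2

Cross-sectional area A = 165 × 34.6 = 5709 m².
Hydraulic gradient i = (173.80 − 172.28) / 752 = 1.52 / 752 = 0.002021.
Darcy's law: Q = K · A · i = 2.530 × 5709 × 0.002021 = 29.19 m³/day.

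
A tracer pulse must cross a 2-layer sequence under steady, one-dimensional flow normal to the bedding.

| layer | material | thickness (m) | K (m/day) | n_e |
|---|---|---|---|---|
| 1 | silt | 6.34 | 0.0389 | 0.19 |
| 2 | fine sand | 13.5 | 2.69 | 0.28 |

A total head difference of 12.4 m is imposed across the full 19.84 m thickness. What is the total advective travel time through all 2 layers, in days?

67.5

With flow normal to the layers, continuity requires the same specific discharge q through every layer.
Σ(b_i/K_i) = 6.34/0.0389 + 13.5/2.69 = 168.0 d.
q = Δh / Σ(b_i/K_i) = 12.4 / 168.0 = 0.07381 m/day.
In each layer the seepage velocity is v_i = q/n_i, so the layer transit time is t_i = b_i·n_i / q:
  layer 1 (silt): t_1 = 6.34 × 0.19 / 0.07381 = 16.32 d
  layer 2 (fine sand): t_2 = 13.5 × 0.28 / 0.07381 = 51.21 d
Total t = Σ t_i = 67.53 days.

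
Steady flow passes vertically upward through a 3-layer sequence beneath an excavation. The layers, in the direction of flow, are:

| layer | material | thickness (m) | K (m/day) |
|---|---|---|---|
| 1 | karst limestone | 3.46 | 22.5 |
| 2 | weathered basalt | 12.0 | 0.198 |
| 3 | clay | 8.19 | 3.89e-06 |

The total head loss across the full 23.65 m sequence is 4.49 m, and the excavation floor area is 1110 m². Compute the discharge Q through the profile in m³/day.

Flow is perpendicular to layering, so the layers act in series and the equivalent K is the thickness-weighted harmonic mean.
Total thickness L = 3.46 + 12.0 + 8.19 = 23.65 m.
Σ(b_i/K_i) = 3.46/22.5 + 12.0/0.198 + 8.19/3.89e-06 = 2.105e+06 d.
K_eq = L / Σ(b_i/K_i) = 23.65 / 2.105e+06 = 1.123e-05 m/day.
Q = K_eq · A · (Δh/L) = 1.123e-05 × 1110 × (4.49/23.65) = 0.002367 m³/day.

0.00237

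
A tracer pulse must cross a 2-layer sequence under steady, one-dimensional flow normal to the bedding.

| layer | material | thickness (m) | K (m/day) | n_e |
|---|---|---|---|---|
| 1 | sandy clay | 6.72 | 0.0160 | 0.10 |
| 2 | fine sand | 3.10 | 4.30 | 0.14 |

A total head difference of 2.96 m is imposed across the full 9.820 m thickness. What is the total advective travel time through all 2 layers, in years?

0.430

With flow normal to the layers, continuity requires the same specific discharge q through every layer.
Σ(b_i/K_i) = 6.72/0.0160 + 3.10/4.30 = 420.7 d.
q = Δh / Σ(b_i/K_i) = 2.96 / 420.7 = 0.007036 m/day.
In each layer the seepage velocity is v_i = q/n_i, so the layer transit time is t_i = b_i·n_i / q:
  layer 1 (sandy clay): t_1 = 6.72 × 0.10 / 0.007036 = 95.52 d
  layer 2 (fine sand): t_2 = 3.10 × 0.14 / 0.007036 = 61.69 d
Total t = Σ t_i = 157.2 days = 0.4304 years.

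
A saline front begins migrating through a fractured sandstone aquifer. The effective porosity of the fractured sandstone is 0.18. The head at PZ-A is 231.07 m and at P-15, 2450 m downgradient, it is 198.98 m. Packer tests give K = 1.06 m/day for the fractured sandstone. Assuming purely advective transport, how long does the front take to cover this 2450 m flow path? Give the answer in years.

Hydraulic gradient i = (231.07 − 198.98) / 2450 = 32.09 / 2450 = 0.01310.
Darcy flux q = K · i = 1.060 × 0.01310 = 0.01388 m/day.
Seepage velocity v = q / n_e = 0.01388 / 0.18 = 0.07713 m/day.
Travel time t = L / v = 2450 / 0.07713 = 31764 days = 86.96 years.

87.0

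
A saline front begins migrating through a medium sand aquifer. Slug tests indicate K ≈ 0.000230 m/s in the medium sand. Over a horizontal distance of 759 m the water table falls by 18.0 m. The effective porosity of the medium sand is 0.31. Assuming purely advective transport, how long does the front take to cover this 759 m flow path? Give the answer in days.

499

Convert K: 0.000230 m/s × 86400 = 19.87 m/day.
Hydraulic gradient i = Δh / L = 18.0 / 759 = 0.02372.
Darcy flux q = K · i = 19.87 × 0.02372 = 0.4713 m/day.
Seepage velocity v = q / n_e = 0.4713 / 0.31 = 1.520 m/day.
Travel time t = L / v = 759 / 1.520 = 499.3 days.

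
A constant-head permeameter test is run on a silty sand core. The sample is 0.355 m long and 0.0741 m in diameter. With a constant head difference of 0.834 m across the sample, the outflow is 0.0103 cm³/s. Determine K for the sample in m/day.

Cross-sectional area A = π·(d/2)² = π × (0.0741/2)² = 0.004312 m².
Convert discharge: 0.0103 cm³/s = 1.030e-08 m³/s.
Darcy's law rearranged: K = Q·L / (A·Δh) = 1.030e-08 × 0.355 / (0.004312 × 0.834) = 1.017e-06 m/s = 0.08784 m/day.

0.0878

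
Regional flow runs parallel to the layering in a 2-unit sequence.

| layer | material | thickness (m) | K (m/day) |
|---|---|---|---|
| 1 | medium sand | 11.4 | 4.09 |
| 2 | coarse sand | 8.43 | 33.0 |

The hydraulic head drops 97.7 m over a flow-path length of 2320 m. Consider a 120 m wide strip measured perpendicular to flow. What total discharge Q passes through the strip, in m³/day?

1640

Flow is parallel to layering, so each bed carries its own Darcy discharge and the transmissivities add.
Σ(K_i·b_i) = 4.09×11.4 + 33.0×8.43 = 324.8 m²/day.
Hydraulic gradient i = Δh / L = 97.7 / 2320 = 0.04211.
Q = Σ(K_i·b_i) · W · i = 324.8 × 120 × 0.04211 = 1641 m³/day.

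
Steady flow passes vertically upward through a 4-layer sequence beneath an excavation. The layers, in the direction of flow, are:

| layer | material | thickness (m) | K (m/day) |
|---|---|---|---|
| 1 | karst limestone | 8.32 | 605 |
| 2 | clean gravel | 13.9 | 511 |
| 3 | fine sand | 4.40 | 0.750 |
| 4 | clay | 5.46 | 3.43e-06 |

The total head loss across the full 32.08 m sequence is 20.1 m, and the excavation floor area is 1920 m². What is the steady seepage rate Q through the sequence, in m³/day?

0.0242

Flow is perpendicular to layering, so the layers act in series and the equivalent K is the thickness-weighted harmonic mean.
Total thickness L = 8.32 + 13.9 + 4.40 + 5.46 = 32.08 m.
Σ(b_i/K_i) = 8.32/605 + 13.9/511 + 4.40/0.750 + 5.46/3.43e-06 = 1.592e+06 d.
K_eq = L / Σ(b_i/K_i) = 32.08 / 1.592e+06 = 2.015e-05 m/day.
Q = K_eq · A · (Δh/L) = 2.015e-05 × 1920 × (20.1/32.08) = 0.02424 m³/day.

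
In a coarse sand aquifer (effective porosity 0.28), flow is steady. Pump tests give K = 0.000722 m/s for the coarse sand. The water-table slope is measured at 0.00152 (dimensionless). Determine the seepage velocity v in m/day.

0.339

Convert K: 0.000722 m/s × 86400 = 62.38 m/day.
Hydraulic gradient i = 0.00152.
Darcy flux q = K · i = 62.38 × 0.001520 = 0.09482 m/day.
Seepage velocity v = q / n_e = 0.09482 / 0.28 = 0.3386 m/day.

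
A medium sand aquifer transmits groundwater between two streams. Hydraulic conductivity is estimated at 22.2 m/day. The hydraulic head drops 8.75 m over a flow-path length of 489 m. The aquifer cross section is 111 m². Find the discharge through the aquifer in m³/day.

44.1

Hydraulic gradient i = Δh / L = 8.75 / 489 = 0.01789.
Darcy's law: Q = K · A · i = 22.20 × 111.0 × 0.01789 = 44.09 m³/day.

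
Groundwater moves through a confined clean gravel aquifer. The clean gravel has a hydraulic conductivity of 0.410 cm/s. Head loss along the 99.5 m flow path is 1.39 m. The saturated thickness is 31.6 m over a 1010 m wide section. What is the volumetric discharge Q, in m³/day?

158000

Convert K: 0.410 cm/s × 864 = 354.2 m/day.
Cross-sectional area A = 1010 × 31.6 = 31916 m².
Hydraulic gradient i = Δh / L = 1.39 / 99.5 = 0.01397.
Darcy's law: Q = K · A · i = 354.2 × 31916 × 0.01397 = 1.579e+05 m³/day.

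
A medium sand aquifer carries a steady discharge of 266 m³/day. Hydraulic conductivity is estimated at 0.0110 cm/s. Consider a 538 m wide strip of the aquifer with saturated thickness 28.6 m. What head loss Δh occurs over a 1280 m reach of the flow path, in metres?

Convert K: 0.0110 cm/s × 864 = 9.504 m/day.
Cross-sectional area A = 538 × 28.6 = 15387 m².
From Q = K·A·i, i = Q / (K·A) = 266 / (9.504 × 15387) = 0.001819.
Head loss Δh = i · L = 0.001819 × 1280 = 2.328 m.

2.33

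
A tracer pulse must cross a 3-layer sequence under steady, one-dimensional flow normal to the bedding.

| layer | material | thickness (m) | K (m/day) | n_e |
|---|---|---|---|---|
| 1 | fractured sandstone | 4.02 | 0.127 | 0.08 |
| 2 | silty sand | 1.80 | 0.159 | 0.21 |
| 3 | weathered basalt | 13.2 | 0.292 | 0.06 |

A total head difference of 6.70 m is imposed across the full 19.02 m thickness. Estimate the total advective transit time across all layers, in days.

19.6

With flow normal to the layers, continuity requires the same specific discharge q through every layer.
Σ(b_i/K_i) = 4.02/0.127 + 1.80/0.159 + 13.2/0.292 = 88.18 d.
q = Δh / Σ(b_i/K_i) = 6.70 / 88.18 = 0.07598 m/day.
In each layer the seepage velocity is v_i = q/n_i, so the layer transit time is t_i = b_i·n_i / q:
  layer 1 (fractured sandstone): t_1 = 4.02 × 0.08 / 0.07598 = 4.233 d
  layer 2 (silty sand): t_2 = 1.80 × 0.21 / 0.07598 = 4.975 d
  layer 3 (weathered basalt): t_3 = 13.2 × 0.06 / 0.07598 = 10.42 d
Total t = Σ t_i = 19.63 days.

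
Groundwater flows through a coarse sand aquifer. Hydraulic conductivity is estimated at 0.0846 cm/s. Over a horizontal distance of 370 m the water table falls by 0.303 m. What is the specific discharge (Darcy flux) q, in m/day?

Convert K: 0.0846 cm/s × 864 = 73.09 m/day.
Hydraulic gradient i = Δh / L = 0.303 / 370 = 0.0008189.
Specific discharge q = K · i = 73.09 × 0.0008189 = 0.05986 m/day.

0.0599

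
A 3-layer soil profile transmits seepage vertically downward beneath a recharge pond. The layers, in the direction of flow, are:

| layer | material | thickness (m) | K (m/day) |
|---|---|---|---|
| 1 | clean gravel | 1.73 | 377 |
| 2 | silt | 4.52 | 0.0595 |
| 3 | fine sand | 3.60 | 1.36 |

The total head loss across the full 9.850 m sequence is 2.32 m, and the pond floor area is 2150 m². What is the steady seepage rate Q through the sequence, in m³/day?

Flow is perpendicular to layering, so the layers act in series and the equivalent K is the thickness-weighted harmonic mean.
Total thickness L = 1.73 + 4.52 + 3.60 = 9.850 m.
Σ(b_i/K_i) = 1.73/377 + 4.52/0.0595 + 3.60/1.36 = 78.62 d.
K_eq = L / Σ(b_i/K_i) = 9.850 / 78.62 = 0.1253 m/day.
Q = K_eq · A · (Δh/L) = 0.1253 × 2150 × (2.32/9.850) = 63.45 m³/day.

63.4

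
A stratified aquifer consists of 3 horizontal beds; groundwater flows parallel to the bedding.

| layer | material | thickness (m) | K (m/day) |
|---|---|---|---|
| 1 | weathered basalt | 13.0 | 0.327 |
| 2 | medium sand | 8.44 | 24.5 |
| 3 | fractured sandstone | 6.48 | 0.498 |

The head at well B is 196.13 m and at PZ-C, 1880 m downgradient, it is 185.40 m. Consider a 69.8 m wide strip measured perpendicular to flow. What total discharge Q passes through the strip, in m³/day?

85.4

Flow is parallel to layering, so each bed carries its own Darcy discharge and the transmissivities add.
Σ(K_i·b_i) = 0.327×13.0 + 24.5×8.44 + 0.498×6.48 = 214.3 m²/day.
Hydraulic gradient i = (196.13 − 185.40) / 1880 = 10.73 / 1880 = 0.005707.
Q = Σ(K_i·b_i) · W · i = 214.3 × 69.8 × 0.005707 = 85.36 m³/day.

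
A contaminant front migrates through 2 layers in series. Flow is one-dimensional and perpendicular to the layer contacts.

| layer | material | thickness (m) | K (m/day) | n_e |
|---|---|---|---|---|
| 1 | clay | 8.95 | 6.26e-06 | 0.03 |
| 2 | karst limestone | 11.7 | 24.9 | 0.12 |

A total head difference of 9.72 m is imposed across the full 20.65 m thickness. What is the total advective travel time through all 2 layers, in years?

With flow normal to the layers, continuity requires the same specific discharge q through every layer.
Σ(b_i/K_i) = 8.95/6.26e-06 + 11.7/24.9 = 1.430e+06 d.
q = Δh / Σ(b_i/K_i) = 9.72 / 1.430e+06 = 6.799e-06 m/day.
In each layer the seepage velocity is v_i = q/n_i, so the layer transit time is t_i = b_i·n_i / q:
  layer 1 (clay): t_1 = 8.95 × 0.03 / 6.799e-06 = 39494 d
  layer 2 (karst limestone): t_2 = 11.7 × 0.12 / 6.799e-06 = 2.065e+05 d
Total t = Σ t_i = 2.460e+05 days = 673.5 years.

674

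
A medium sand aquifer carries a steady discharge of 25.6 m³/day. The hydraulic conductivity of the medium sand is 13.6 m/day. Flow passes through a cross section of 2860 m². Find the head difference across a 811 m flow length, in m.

0.534

From Q = K·A·i, i = Q / (K·A) = 25.6 / (13.60 × 2860) = 0.0006582.
Head loss Δh = i · L = 0.0006582 × 811 = 0.5338 m.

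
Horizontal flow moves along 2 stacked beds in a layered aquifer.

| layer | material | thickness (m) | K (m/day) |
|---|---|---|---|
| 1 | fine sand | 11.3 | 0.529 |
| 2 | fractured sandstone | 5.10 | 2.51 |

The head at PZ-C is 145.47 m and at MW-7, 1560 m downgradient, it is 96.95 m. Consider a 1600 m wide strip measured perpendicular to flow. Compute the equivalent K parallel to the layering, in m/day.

Flow is parallel to layering, so each bed carries its own Darcy discharge and the transmissivities add.
Σ(K_i·b_i) = 0.529×11.3 + 2.51×5.10 = 18.78 m²/day.
Total thickness b = 16.40 m, so K_eq = Σ(K_i·b_i)/b = 1.145 m/day.

1.15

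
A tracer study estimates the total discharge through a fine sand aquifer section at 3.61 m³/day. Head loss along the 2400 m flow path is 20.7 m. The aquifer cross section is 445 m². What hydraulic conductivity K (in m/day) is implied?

Hydraulic gradient i = Δh / L = 20.7 / 2400 = 0.008625.
From Q = K·A·i, K = Q / (A·i) = 3.61 / (445.0 × 0.008625) = 0.9406 m/day.

0.941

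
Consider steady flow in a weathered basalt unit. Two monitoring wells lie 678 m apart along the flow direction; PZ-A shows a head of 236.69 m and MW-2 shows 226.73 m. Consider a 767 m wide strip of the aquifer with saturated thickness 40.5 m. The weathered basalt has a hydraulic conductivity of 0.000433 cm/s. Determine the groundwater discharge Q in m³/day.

171

Convert K: 0.000433 cm/s × 864 = 0.3741 m/day.
Cross-sectional area A = 767 × 40.5 = 31064 m².
Hydraulic gradient i = (236.69 − 226.73) / 678 = 9.96 / 678 = 0.01469.
Darcy's law: Q = K · A · i = 0.3741 × 31064 × 0.01469 = 170.7 m³/day.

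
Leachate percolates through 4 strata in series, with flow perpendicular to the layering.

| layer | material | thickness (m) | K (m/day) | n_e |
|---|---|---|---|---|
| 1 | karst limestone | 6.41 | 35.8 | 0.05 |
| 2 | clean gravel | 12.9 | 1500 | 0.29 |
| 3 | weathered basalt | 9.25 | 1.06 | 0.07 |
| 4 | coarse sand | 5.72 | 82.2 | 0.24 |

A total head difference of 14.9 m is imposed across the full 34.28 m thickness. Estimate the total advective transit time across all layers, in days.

With flow normal to the layers, continuity requires the same specific discharge q through every layer.
Σ(b_i/K_i) = 6.41/35.8 + 12.9/1500 + 9.25/1.06 + 5.72/82.2 = 8.984 d.
q = Δh / Σ(b_i/K_i) = 14.9 / 8.984 = 1.659 m/day.
In each layer the seepage velocity is v_i = q/n_i, so the layer transit time is t_i = b_i·n_i / q:
  layer 1 (karst limestone): t_1 = 6.41 × 0.05 / 1.659 = 0.1932 d
  layer 2 (clean gravel): t_2 = 12.9 × 0.29 / 1.659 = 2.256 d
  layer 3 (weathered basalt): t_3 = 9.25 × 0.07 / 1.659 = 0.3904 d
  layer 4 (coarse sand): t_4 = 5.72 × 0.24 / 1.659 = 0.8277 d
Total t = Σ t_i = 3.667 days.

3.67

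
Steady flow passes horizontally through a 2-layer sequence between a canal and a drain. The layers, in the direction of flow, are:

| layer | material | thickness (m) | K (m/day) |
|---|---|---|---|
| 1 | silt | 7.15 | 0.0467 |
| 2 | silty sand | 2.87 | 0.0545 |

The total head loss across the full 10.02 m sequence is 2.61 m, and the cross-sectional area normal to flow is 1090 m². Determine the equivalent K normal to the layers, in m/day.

Flow is perpendicular to layering, so the layers act in series and the equivalent K is the thickness-weighted harmonic mean.
Total thickness L = 7.15 + 2.87 = 10.02 m.
Σ(b_i/K_i) = 7.15/0.0467 + 2.87/0.0545 = 205.8 d.
K_eq = L / Σ(b_i/K_i) = 10.02 / 205.8 = 0.04870 m/day.

0.0487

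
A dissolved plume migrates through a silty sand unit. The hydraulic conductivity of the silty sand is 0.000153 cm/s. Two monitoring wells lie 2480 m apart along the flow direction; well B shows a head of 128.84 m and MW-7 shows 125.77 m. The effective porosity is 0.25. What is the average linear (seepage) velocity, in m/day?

0.000655

Convert K: 0.000153 cm/s × 864 = 0.1322 m/day.
Hydraulic gradient i = (128.84 − 125.77) / 2480 = 3.07 / 2480 = 0.001238.
Darcy flux q = K · i = 0.1322 × 0.001238 = 0.0001636 m/day.
Seepage velocity v = q / n_e = 0.0001636 / 0.25 = 0.0006546 m/day.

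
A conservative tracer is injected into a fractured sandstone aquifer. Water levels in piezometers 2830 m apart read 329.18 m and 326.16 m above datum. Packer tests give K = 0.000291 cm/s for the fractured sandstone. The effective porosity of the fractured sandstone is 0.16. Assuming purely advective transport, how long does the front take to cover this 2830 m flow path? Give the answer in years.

Convert K: 0.000291 cm/s × 864 = 0.2514 m/day.
Hydraulic gradient i = (329.18 − 326.16) / 2830 = 3.02 / 2830 = 0.001067.
Darcy flux q = K · i = 0.2514 × 0.001067 = 0.0002683 m/day.
Seepage velocity v = q / n_e = 0.0002683 / 0.16 = 0.001677 m/day.
Travel time t = L / v = 2830 / 0.001677 = 1.688e+06 days = 4620 years.

4620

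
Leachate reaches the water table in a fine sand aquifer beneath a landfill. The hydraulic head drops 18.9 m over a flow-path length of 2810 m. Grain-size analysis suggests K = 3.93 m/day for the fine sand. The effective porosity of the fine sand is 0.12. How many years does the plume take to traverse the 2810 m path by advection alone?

34.9

Hydraulic gradient i = Δh / L = 18.9 / 2810 = 0.006726.
Darcy flux q = K · i = 3.930 × 0.006726 = 0.02643 m/day.
Seepage velocity v = q / n_e = 0.02643 / 0.12 = 0.2203 m/day.
Travel time t = L / v = 2810 / 0.2203 = 12757 days = 34.93 years.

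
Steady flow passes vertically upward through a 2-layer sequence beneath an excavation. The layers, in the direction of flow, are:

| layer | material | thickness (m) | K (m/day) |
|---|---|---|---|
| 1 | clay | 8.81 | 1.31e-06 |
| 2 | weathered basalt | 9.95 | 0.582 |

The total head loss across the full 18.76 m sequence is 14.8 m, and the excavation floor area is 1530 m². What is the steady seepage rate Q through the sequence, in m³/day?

0.00337

Flow is perpendicular to layering, so the layers act in series and the equivalent K is the thickness-weighted harmonic mean.
Total thickness L = 8.81 + 9.95 = 18.76 m.
Σ(b_i/K_i) = 8.81/1.31e-06 + 9.95/0.582 = 6.725e+06 d.
K_eq = L / Σ(b_i/K_i) = 18.76 / 6.725e+06 = 2.790e-06 m/day.
Q = K_eq · A · (Δh/L) = 2.790e-06 × 1530 × (14.8/18.76) = 0.003367 m³/day.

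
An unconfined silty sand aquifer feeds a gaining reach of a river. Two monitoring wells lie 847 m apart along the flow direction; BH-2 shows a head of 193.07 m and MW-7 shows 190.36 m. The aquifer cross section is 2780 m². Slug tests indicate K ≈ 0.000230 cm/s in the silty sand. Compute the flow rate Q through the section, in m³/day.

1.77

Convert K: 0.000230 cm/s × 864 = 0.1987 m/day.
Hydraulic gradient i = (193.07 − 190.36) / 847 = 2.71 / 847 = 0.003200.
Darcy's law: Q = K · A · i = 0.1987 × 2780 × 0.003200 = 1.768 m³/day.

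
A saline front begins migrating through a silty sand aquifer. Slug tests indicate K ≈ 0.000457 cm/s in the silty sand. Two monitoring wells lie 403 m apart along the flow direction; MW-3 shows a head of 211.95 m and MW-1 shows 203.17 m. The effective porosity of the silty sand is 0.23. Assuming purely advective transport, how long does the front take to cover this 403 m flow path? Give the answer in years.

Convert K: 0.000457 cm/s × 864 = 0.3948 m/day.
Hydraulic gradient i = (211.95 − 203.17) / 403 = 8.78 / 403 = 0.02179.
Darcy flux q = K · i = 0.3948 × 0.02179 = 0.008602 m/day.
Seepage velocity v = q / n_e = 0.008602 / 0.23 = 0.03740 m/day.
Travel time t = L / v = 403 / 0.03740 = 10775 days = 29.50 years.

29.5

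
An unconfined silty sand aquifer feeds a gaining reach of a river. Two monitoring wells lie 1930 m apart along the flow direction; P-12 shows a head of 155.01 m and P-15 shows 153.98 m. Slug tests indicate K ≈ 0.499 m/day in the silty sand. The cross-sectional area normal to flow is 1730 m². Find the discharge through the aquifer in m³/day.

0.461

Hydraulic gradient i = (155.01 − 153.98) / 1930 = 1.03 / 1930 = 0.0005337.
Darcy's law: Q = K · A · i = 0.4990 × 1730 × 0.0005337 = 0.4607 m³/day.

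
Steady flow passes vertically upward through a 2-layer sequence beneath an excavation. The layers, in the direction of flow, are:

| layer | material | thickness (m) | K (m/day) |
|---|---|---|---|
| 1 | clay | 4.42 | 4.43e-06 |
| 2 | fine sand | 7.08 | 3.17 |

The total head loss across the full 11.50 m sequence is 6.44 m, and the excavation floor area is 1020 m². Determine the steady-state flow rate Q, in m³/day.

0.00658

Flow is perpendicular to layering, so the layers act in series and the equivalent K is the thickness-weighted harmonic mean.
Total thickness L = 4.42 + 7.08 = 11.50 m.
Σ(b_i/K_i) = 4.42/4.43e-06 + 7.08/3.17 = 9.977e+05 d.
K_eq = L / Σ(b_i/K_i) = 11.50 / 9.977e+05 = 1.153e-05 m/day.
Q = K_eq · A · (Δh/L) = 1.153e-05 × 1020 × (6.44/11.50) = 0.006584 m³/day.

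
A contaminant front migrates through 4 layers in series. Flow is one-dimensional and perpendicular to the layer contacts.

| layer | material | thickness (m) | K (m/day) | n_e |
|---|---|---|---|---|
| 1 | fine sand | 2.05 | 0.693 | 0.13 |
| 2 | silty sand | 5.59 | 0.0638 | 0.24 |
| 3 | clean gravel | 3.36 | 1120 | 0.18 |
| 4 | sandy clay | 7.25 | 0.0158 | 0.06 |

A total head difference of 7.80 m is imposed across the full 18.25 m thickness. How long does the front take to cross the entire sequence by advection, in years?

0.511

With flow normal to the layers, continuity requires the same specific discharge q through every layer.
Σ(b_i/K_i) = 2.05/0.693 + 5.59/0.0638 + 3.36/1120 + 7.25/0.0158 = 549.4 d.
q = Δh / Σ(b_i/K_i) = 7.80 / 549.4 = 0.01420 m/day.
In each layer the seepage velocity is v_i = q/n_i, so the layer transit time is t_i = b_i·n_i / q:
  layer 1 (fine sand): t_1 = 2.05 × 0.13 / 0.01420 = 18.77 d
  layer 2 (silty sand): t_2 = 5.59 × 0.24 / 0.01420 = 94.50 d
  layer 3 (clean gravel): t_3 = 3.36 × 0.18 / 0.01420 = 42.60 d
  layer 4 (sandy clay): t_4 = 7.25 × 0.06 / 0.01420 = 30.64 d
Total t = Σ t_i = 186.5 days = 0.5107 years.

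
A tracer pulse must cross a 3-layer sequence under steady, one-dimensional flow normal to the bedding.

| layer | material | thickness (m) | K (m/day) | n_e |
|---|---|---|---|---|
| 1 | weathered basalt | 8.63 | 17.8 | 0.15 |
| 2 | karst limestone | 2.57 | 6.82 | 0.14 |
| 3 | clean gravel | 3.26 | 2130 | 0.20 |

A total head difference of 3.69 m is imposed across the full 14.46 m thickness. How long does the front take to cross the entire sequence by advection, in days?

With flow normal to the layers, continuity requires the same specific discharge q through every layer.
Σ(b_i/K_i) = 8.63/17.8 + 2.57/6.82 + 3.26/2130 = 0.8632 d.
q = Δh / Σ(b_i/K_i) = 3.69 / 0.8632 = 4.275 m/day.
In each layer the seepage velocity is v_i = q/n_i, so the layer transit time is t_i = b_i·n_i / q:
  layer 1 (weathered basalt): t_1 = 8.63 × 0.15 / 4.275 = 0.3028 d
  layer 2 (karst limestone): t_2 = 2.57 × 0.14 / 4.275 = 0.08417 d
  layer 3 (clean gravel): t_3 = 3.26 × 0.20 / 4.275 = 0.1525 d
Total t = Σ t_i = 0.5395 days.

0.540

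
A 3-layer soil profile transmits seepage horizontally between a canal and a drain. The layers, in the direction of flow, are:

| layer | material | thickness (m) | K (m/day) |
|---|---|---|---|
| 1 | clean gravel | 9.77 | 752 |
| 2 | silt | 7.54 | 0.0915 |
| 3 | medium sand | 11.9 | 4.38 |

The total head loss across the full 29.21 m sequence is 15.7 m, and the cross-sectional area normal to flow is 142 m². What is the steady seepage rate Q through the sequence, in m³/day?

Flow is perpendicular to layering, so the layers act in series and the equivalent K is the thickness-weighted harmonic mean.
Total thickness L = 9.77 + 7.54 + 11.9 = 29.21 m.
Σ(b_i/K_i) = 9.77/752 + 7.54/0.0915 + 11.9/4.38 = 85.13 d.
K_eq = L / Σ(b_i/K_i) = 29.21 / 85.13 = 0.3431 m/day.
Q = K_eq · A · (Δh/L) = 0.3431 × 142 × (15.7/29.21) = 26.19 m³/day.

26.2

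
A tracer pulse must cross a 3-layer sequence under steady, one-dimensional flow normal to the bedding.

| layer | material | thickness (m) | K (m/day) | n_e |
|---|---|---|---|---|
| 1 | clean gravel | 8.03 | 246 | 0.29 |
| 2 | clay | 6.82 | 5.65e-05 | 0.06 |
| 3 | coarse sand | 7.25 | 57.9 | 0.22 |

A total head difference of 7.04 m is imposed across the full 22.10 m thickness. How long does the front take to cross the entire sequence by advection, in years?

With flow normal to the layers, continuity requires the same specific discharge q through every layer.
Σ(b_i/K_i) = 8.03/246 + 6.82/5.65e-05 + 7.25/57.9 = 1.207e+05 d.
q = Δh / Σ(b_i/K_i) = 7.04 / 1.207e+05 = 5.832e-05 m/day.
In each layer the seepage velocity is v_i = q/n_i, so the layer transit time is t_i = b_i·n_i / q:
  layer 1 (clean gravel): t_1 = 8.03 × 0.29 / 5.832e-05 = 39928 d
  layer 2 (clay): t_2 = 6.82 × 0.06 / 5.832e-05 = 7016 d
  layer 3 (coarse sand): t_3 = 7.25 × 0.22 / 5.832e-05 = 27348 d
Total t = Σ t_i = 74292 days = 203.4 years.

203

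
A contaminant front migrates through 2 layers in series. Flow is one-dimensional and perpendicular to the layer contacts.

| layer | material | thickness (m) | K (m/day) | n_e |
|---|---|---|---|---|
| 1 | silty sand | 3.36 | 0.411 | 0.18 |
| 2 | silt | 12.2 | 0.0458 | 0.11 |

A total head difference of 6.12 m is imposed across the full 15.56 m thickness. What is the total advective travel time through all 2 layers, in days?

87.3

With flow normal to the layers, continuity requires the same specific discharge q through every layer.
Σ(b_i/K_i) = 3.36/0.411 + 12.2/0.0458 = 274.6 d.
q = Δh / Σ(b_i/K_i) = 6.12 / 274.6 = 0.02229 m/day.
In each layer the seepage velocity is v_i = q/n_i, so the layer transit time is t_i = b_i·n_i / q:
  layer 1 (silty sand): t_1 = 3.36 × 0.18 / 0.02229 = 27.13 d
  layer 2 (silt): t_2 = 12.2 × 0.11 / 0.02229 = 60.20 d
Total t = Σ t_i = 87.34 days.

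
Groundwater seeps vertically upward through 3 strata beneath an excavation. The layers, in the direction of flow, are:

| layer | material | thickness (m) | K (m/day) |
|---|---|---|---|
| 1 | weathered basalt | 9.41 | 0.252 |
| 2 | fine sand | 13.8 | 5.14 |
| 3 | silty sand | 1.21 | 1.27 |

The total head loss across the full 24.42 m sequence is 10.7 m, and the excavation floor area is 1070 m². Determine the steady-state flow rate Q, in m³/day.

Flow is perpendicular to layering, so the layers act in series and the equivalent K is the thickness-weighted harmonic mean.
Total thickness L = 9.41 + 13.8 + 1.21 = 24.42 m.
Σ(b_i/K_i) = 9.41/0.252 + 13.8/5.14 + 1.21/1.27 = 40.98 d.
K_eq = L / Σ(b_i/K_i) = 24.42 / 40.98 = 0.5959 m/day.
Q = K_eq · A · (Δh/L) = 0.5959 × 1070 × (10.7/24.42) = 279.4 m³/day.

279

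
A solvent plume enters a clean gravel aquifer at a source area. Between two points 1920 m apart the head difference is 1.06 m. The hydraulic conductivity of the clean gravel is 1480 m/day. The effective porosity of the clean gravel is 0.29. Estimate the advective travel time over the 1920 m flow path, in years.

Hydraulic gradient i = Δh / L = 1.06 / 1920 = 0.0005521.
Darcy flux q = K · i = 1480 × 0.0005521 = 0.8171 m/day.
Seepage velocity v = q / n_e = 0.8171 / 0.29 = 2.818 m/day.
Travel time t = L / v = 1920 / 2.818 = 681.4 days = 1.866 years.

1.87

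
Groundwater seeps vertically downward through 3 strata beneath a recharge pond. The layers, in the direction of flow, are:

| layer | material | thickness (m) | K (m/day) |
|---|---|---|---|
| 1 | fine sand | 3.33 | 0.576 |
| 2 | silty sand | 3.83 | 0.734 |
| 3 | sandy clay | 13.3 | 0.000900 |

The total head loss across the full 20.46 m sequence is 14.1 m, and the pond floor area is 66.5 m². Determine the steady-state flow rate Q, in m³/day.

Flow is perpendicular to layering, so the layers act in series and the equivalent K is the thickness-weighted harmonic mean.
Total thickness L = 3.33 + 3.83 + 13.3 = 20.46 m.
Σ(b_i/K_i) = 3.33/0.576 + 3.83/0.734 + 13.3/0.000900 = 14789 d.
K_eq = L / Σ(b_i/K_i) = 20.46 / 14789 = 0.001383 m/day.
Q = K_eq · A · (Δh/L) = 0.001383 × 66.5 × (14.1/20.46) = 0.06340 m³/day.

0.0634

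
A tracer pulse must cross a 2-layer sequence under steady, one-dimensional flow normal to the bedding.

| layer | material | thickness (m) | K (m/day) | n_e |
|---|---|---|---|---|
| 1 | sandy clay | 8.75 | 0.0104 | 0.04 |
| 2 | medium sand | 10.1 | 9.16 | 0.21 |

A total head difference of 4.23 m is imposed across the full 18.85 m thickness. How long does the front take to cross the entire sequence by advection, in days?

With flow normal to the layers, continuity requires the same specific discharge q through every layer.
Σ(b_i/K_i) = 8.75/0.0104 + 10.1/9.16 = 842.4 d.
q = Δh / Σ(b_i/K_i) = 4.23 / 842.4 = 0.005021 m/day.
In each layer the seepage velocity is v_i = q/n_i, so the layer transit time is t_i = b_i·n_i / q:
  layer 1 (sandy clay): t_1 = 8.75 × 0.04 / 0.005021 = 69.71 d
  layer 2 (medium sand): t_2 = 10.1 × 0.21 / 0.005021 = 422.4 d
Total t = Σ t_i = 492.1 days.

492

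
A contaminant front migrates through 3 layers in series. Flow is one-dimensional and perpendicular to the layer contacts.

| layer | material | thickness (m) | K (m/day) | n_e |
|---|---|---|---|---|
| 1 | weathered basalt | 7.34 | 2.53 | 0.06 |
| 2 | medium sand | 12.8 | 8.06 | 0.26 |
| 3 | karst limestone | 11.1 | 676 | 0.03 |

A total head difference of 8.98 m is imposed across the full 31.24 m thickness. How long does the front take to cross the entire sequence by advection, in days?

With flow normal to the layers, continuity requires the same specific discharge q through every layer.
Σ(b_i/K_i) = 7.34/2.53 + 12.8/8.06 + 11.1/676 = 4.506 d.
q = Δh / Σ(b_i/K_i) = 8.98 / 4.506 = 1.993 m/day.
In each layer the seepage velocity is v_i = q/n_i, so the layer transit time is t_i = b_i·n_i / q:
  layer 1 (weathered basalt): t_1 = 7.34 × 0.06 / 1.993 = 0.2210 d
  layer 2 (medium sand): t_2 = 12.8 × 0.26 / 1.993 = 1.670 d
  layer 3 (karst limestone): t_3 = 11.1 × 0.03 / 1.993 = 0.1671 d
Total t = Σ t_i = 2.058 days.

2.06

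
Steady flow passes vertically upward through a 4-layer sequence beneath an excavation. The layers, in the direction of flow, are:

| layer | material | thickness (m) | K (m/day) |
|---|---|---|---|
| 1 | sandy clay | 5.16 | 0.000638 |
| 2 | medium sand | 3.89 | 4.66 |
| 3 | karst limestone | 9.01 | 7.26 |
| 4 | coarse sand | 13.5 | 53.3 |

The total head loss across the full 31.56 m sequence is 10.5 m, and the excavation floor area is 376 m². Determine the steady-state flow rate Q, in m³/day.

Flow is perpendicular to layering, so the layers act in series and the equivalent K is the thickness-weighted harmonic mean.
Total thickness L = 5.16 + 3.89 + 9.01 + 13.5 = 31.56 m.
Σ(b_i/K_i) = 5.16/0.000638 + 3.89/4.66 + 9.01/7.26 + 13.5/53.3 = 8090 d.
K_eq = L / Σ(b_i/K_i) = 31.56 / 8090 = 0.003901 m/day.
Q = K_eq · A · (Δh/L) = 0.003901 × 376 × (10.5/31.56) = 0.4880 m³/day.

0.488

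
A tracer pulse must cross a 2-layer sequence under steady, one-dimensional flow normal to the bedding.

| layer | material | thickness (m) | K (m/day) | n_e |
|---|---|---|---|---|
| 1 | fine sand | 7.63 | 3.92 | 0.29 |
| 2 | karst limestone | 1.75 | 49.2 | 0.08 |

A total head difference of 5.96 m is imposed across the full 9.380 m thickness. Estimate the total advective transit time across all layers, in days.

With flow normal to the layers, continuity requires the same specific discharge q through every layer.
Σ(b_i/K_i) = 7.63/3.92 + 1.75/49.2 = 1.982 d.
q = Δh / Σ(b_i/K_i) = 5.96 / 1.982 = 3.007 m/day.
In each layer the seepage velocity is v_i = q/n_i, so the layer transit time is t_i = b_i·n_i / q:
  layer 1 (fine sand): t_1 = 7.63 × 0.29 / 3.007 = 0.7358 d
  layer 2 (karst limestone): t_2 = 1.75 × 0.08 / 3.007 = 0.04656 d
Total t = Σ t_i = 0.7824 days.

0.782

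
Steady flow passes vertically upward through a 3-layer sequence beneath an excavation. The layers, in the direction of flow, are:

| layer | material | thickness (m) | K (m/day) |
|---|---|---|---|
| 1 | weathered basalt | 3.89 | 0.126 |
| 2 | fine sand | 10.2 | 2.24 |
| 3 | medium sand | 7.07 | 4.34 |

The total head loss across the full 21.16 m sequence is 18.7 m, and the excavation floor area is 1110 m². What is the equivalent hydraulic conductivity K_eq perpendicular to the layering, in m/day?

Flow is perpendicular to layering, so the layers act in series and the equivalent K is the thickness-weighted harmonic mean.
Total thickness L = 3.89 + 10.2 + 7.07 = 21.16 m.
Σ(b_i/K_i) = 3.89/0.126 + 10.2/2.24 + 7.07/4.34 = 37.06 d.
K_eq = L / Σ(b_i/K_i) = 21.16 / 37.06 = 0.5710 m/day.

0.571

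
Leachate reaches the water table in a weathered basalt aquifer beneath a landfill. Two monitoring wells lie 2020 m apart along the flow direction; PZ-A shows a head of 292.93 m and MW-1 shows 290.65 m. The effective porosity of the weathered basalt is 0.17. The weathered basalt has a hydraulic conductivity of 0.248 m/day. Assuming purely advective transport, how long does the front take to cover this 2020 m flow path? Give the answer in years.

3360

Hydraulic gradient i = (292.93 − 290.65) / 2020 = 2.28 / 2020 = 0.001129.
Darcy flux q = K · i = 0.2480 × 0.001129 = 0.0002799 m/day.
Seepage velocity v = q / n_e = 0.0002799 / 0.17 = 0.001647 m/day.
Travel time t = L / v = 2020 / 0.001647 = 1.227e+06 days = 3359 years.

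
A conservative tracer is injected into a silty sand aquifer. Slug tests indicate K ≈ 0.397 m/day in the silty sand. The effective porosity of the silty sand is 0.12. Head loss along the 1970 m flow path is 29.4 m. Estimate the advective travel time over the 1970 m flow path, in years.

109

Hydraulic gradient i = Δh / L = 29.4 / 1970 = 0.01492.
Darcy flux q = K · i = 0.3970 × 0.01492 = 0.005925 m/day.
Seepage velocity v = q / n_e = 0.005925 / 0.12 = 0.04937 m/day.
Travel time t = L / v = 1970 / 0.04937 = 39900 days = 109.2 years.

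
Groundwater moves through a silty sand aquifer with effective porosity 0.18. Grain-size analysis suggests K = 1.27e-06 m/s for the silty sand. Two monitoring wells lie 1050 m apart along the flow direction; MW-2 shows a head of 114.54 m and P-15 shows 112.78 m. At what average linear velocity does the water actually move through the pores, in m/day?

0.00102

Convert K: 1.27e-06 m/s × 86400 = 0.1097 m/day.
Hydraulic gradient i = (114.54 − 112.78) / 1050 = 1.76 / 1050 = 0.001676.
Darcy flux q = K · i = 0.1097 × 0.001676 = 0.0001839 m/day.
Seepage velocity v = q / n_e = 0.0001839 / 0.18 = 0.001022 m/day.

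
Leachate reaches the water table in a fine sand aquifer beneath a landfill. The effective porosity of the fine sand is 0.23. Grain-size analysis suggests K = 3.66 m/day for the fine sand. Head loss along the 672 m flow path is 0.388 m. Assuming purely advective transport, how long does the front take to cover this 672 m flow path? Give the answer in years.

Hydraulic gradient i = Δh / L = 0.388 / 672 = 0.0005774.
Darcy flux q = K · i = 3.660 × 0.0005774 = 0.002113 m/day.
Seepage velocity v = q / n_e = 0.002113 / 0.23 = 0.009188 m/day.
Travel time t = L / v = 672 / 0.009188 = 73140 days = 200.2 years.

200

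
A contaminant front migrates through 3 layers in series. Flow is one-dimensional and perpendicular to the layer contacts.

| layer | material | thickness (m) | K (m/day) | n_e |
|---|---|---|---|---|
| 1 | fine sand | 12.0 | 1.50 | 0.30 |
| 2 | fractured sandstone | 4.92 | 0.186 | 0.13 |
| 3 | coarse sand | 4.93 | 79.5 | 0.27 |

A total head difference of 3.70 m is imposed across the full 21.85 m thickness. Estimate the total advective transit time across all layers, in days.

52.0

With flow normal to the layers, continuity requires the same specific discharge q through every layer.
Σ(b_i/K_i) = 12.0/1.50 + 4.92/0.186 + 4.93/79.5 = 34.51 d.
q = Δh / Σ(b_i/K_i) = 3.70 / 34.51 = 0.1072 m/day.
In each layer the seepage velocity is v_i = q/n_i, so the layer transit time is t_i = b_i·n_i / q:
  layer 1 (fine sand): t_1 = 12.0 × 0.30 / 0.1072 = 33.58 d
  layer 2 (fractured sandstone): t_2 = 4.92 × 0.13 / 0.1072 = 5.966 d
  layer 3 (coarse sand): t_3 = 4.93 × 0.27 / 0.1072 = 12.42 d
Total t = Σ t_i = 51.96 days.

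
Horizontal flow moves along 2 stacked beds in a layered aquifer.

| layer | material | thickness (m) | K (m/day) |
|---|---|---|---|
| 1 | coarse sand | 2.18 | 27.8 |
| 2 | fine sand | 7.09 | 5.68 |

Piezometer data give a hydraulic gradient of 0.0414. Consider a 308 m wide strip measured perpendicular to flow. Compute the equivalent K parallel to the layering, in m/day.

10.9

Flow is parallel to layering, so each bed carries its own Darcy discharge and the transmissivities add.
Σ(K_i·b_i) = 27.8×2.18 + 5.68×7.09 = 100.9 m²/day.
Total thickness b = 9.270 m, so K_eq = Σ(K_i·b_i)/b = 10.88 m/day.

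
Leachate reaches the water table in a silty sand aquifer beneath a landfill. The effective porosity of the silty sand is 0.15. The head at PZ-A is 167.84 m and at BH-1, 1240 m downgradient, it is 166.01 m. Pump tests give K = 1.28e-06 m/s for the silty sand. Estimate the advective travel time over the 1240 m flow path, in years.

3120

Convert K: 1.28e-06 m/s × 86400 = 0.1106 m/day.
Hydraulic gradient i = (167.84 − 166.01) / 1240 = 1.83 / 1240 = 0.001476.
Darcy flux q = K · i = 0.1106 × 0.001476 = 0.0001632 m/day.
Seepage velocity v = q / n_e = 0.0001632 / 0.15 = 0.001088 m/day.
Travel time t = L / v = 1240 / 0.001088 = 1.140e+06 days = 3120 years.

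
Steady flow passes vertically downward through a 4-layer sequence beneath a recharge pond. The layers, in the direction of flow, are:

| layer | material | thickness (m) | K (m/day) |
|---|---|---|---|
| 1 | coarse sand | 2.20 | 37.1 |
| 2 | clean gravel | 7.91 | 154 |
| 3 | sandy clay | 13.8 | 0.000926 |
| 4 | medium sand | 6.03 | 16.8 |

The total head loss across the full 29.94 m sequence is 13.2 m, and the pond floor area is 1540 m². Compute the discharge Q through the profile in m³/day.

1.36

Flow is perpendicular to layering, so the layers act in series and the equivalent K is the thickness-weighted harmonic mean.
Total thickness L = 2.20 + 7.91 + 13.8 + 6.03 = 29.94 m.
Σ(b_i/K_i) = 2.20/37.1 + 7.91/154 + 13.8/0.000926 + 6.03/16.8 = 14903 d.
K_eq = L / Σ(b_i/K_i) = 29.94 / 14903 = 0.002009 m/day.
Q = K_eq · A · (Δh/L) = 0.002009 × 1540 × (13.2/29.94) = 1.364 m³/day.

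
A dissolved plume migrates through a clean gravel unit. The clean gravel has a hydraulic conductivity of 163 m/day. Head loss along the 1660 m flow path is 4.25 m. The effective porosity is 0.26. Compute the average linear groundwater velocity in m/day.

1.61

Hydraulic gradient i = Δh / L = 4.25 / 1660 = 0.002560.
Darcy flux q = K · i = 163.0 × 0.002560 = 0.4173 m/day.
Seepage velocity v = q / n_e = 0.4173 / 0.26 = 1.605 m/day.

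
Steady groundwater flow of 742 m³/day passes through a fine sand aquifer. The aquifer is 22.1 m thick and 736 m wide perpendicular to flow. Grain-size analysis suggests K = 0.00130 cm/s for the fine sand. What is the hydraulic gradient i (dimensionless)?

0.0406

Convert K: 0.00130 cm/s × 864 = 1.123 m/day.
Cross-sectional area A = 736 × 22.1 = 16266 m².
From Q = K·A·i, i = Q / (K·A) = 742 / (1.123 × 16266) = 0.04061.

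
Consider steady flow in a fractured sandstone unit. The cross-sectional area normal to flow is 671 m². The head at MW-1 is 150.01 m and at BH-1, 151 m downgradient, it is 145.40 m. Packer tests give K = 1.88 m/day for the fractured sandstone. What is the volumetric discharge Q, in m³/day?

Hydraulic gradient i = (150.01 − 145.40) / 151 = 4.61 / 151 = 0.03053.
Darcy's law: Q = K · A · i = 1.880 × 671.0 × 0.03053 = 38.51 m³/day.

38.5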